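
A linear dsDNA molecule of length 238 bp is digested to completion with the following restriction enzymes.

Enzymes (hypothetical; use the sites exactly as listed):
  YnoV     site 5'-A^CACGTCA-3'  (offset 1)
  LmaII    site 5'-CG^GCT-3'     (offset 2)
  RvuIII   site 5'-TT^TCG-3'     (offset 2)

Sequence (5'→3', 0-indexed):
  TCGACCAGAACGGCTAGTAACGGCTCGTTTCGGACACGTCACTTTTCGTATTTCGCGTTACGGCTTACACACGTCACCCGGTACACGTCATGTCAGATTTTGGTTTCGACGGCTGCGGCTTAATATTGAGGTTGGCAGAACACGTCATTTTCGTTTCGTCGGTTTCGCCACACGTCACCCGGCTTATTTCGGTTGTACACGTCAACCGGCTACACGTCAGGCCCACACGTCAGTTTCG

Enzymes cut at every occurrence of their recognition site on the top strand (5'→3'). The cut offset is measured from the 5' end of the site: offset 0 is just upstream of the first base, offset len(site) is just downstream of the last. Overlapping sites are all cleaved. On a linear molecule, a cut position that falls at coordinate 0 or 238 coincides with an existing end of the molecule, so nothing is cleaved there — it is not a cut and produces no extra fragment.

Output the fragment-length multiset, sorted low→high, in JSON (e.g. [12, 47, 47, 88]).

[3,4,5,5,6,6,6,7,7,7,7,9,9,10,10,10,10,11,11,11,12,13,14,22,23]

Per-enzyme occurrences:
  YnoV (ACACGTCA, off=1): starts [33, 68, 82, 139, 169, 196, 211, 224] → cuts [34, 69, 83, 140, 170, 197, 212, 225]
  LmaII (CGGCT, off=2): starts [10, 20, 60, 109, 115, 179, 206] → cuts [12, 22, 62, 111, 117, 181, 208]
  RvuIII (TTTCG, off=2): starts [27, 43, 50, 103, 148, 153, 162, 186, 233] → cuts [29, 45, 52, 105, 150, 155, 164, 188, 235]

Pooled cuts: [12, 22, 29, 34, 45, 52, 62, 69, 83, 105, 111, 117, 140, 150, 155, 164, 170, 181, 188, 197, 208, 212, 225, 235]

Fragment lengths:
  [0,12): 12 bp
  [12,22): 10 bp
  [22,29): 7 bp
  [29,34): 5 bp
  [34,45): 11 bp
  [45,52): 7 bp
  [52,62): 10 bp
  [62,69): 7 bp
  [69,83): 14 bp
  [83,105): 22 bp
  [105,111): 6 bp
  [111,117): 6 bp
  [117,140): 23 bp
  [140,150): 10 bp
  [150,155): 5 bp
  [155,164): 9 bp
  [164,170): 6 bp
  [170,181): 11 bp
  [181,188): 7 bp
  [188,197): 9 bp
  [197,208): 11 bp
  [208,212): 4 bp
  [212,225): 13 bp
  [225,235): 10 bp
  [235,238): 3 bp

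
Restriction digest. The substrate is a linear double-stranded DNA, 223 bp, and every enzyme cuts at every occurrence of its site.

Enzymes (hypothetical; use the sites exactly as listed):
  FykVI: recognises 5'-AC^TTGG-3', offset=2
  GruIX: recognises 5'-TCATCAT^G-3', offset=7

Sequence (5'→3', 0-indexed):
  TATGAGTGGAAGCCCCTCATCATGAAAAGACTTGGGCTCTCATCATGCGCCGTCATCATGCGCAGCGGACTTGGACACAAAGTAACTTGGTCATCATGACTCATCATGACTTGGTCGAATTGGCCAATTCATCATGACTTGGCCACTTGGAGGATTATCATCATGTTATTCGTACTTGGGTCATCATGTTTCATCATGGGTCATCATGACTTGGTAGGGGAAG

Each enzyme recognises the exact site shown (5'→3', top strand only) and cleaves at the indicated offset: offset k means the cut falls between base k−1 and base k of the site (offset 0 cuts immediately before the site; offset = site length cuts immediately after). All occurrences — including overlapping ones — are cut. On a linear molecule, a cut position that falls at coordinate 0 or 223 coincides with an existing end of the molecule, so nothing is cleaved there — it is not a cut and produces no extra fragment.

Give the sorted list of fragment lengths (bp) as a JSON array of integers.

[3,3,3,8,8,10,10,10,11,11,11,12,13,13,15,16,18,23,25]

Per-enzyme occurrences:
  FykVI ACTTGG/2: at [29, 68, 84, 108, 136, 144, 173, 208] ⇒ [31, 70, 86, 110, 138, 146, 175, 210]
  GruIX TCATCATG/7: at [16, 39, 52, 90, 100, 128, 157, 180, 190, 200] ⇒ [23, 46, 59, 97, 107, 135, 164, 187, 197, 207]

All cut coordinates (distinct, sorted): [23, 31, 46, 59, 70, 86, 97, 107, 110, 135, 138, 146, 164, 175, 187, 197, 207, 210]

Fragment lengths:
  [0,23): 23 bp
  [23,31): 8 bp
  [31,46): 15 bp
  [46,59): 13 bp
  [59,70): 11 bp
  [70,86): 16 bp
  [86,97): 11 bp
  [97,107): 10 bp
  [107,110): 3 bp
  [110,135): 25 bp
  [135,138): 3 bp
  [138,146): 8 bp
  [146,164): 18 bp
  [164,175): 11 bp
  [175,187): 12 bp
  [187,197): 10 bp
  [197,207): 10 bp
  [207,210): 3 bp
  [210,223): 13 bp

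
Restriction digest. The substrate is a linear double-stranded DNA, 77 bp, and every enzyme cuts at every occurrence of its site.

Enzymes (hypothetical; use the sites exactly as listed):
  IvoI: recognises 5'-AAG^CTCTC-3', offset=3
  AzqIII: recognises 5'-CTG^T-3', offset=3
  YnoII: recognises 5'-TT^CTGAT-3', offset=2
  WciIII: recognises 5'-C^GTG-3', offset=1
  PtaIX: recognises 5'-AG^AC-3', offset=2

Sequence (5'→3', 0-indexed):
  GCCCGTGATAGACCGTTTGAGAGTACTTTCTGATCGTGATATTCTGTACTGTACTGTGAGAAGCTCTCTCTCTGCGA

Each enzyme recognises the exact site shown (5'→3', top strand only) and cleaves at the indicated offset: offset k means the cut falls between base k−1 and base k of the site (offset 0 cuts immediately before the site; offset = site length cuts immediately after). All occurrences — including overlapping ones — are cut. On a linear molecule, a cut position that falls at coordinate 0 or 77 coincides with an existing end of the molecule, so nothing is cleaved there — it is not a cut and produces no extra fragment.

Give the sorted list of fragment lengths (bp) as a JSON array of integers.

[4,5,5,6,7,7,11,14,18]

Site scan:
  IvoI AAGCTCTC/3: at [60] ⇒ [63]
  AzqIII CTGT/3: at [43, 48, 53] ⇒ [46, 51, 56]
  YnoII TTCTGAT/2: at [27] ⇒ [29]
  WciIII CGTG/1: at [3, 34] ⇒ [4, 35]
  PtaIX AGAC/2: at [9] ⇒ [11]

Pooled cuts: [4, 11, 29, 35, 46, 51, 56, 63]

Fragments:
  [0,4): 4 bp
  [4,11): 7 bp
  [11,29): 18 bp
  [29,35): 6 bp
  [35,46): 11 bp
  [46,51): 5 bp
  [51,56): 5 bp
  [56,63): 7 bp
  [63,77): 14 bp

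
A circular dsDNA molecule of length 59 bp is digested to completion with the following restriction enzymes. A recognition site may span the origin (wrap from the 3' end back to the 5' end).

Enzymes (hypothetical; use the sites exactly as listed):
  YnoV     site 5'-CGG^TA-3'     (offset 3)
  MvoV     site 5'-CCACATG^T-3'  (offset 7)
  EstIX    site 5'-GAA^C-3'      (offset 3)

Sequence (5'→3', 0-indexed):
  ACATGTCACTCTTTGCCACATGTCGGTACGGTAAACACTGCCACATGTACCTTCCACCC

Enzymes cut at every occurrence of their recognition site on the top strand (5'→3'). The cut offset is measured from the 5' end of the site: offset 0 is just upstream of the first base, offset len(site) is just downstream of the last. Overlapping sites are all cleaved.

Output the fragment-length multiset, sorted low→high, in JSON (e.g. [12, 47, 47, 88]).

Site scan:
  YnoV (CGGTA, off=3): starts [23, 28] → cuts [26, 31]
  MvoV (CCACATGT, off=7): starts [15, 40, 57] → cuts [5, 22, 47]
  EstIX (GAAC, off=3): no sites

Pooled cuts: [5, 22, 26, 31, 47]

Fragments:
  5→22: 17 bp
  22→26: 4 bp
  26→31: 5 bp
  31→47: 16 bp
  47→5 (wrap): 59-47+5 = 17 bp

[4,5,16,17,17]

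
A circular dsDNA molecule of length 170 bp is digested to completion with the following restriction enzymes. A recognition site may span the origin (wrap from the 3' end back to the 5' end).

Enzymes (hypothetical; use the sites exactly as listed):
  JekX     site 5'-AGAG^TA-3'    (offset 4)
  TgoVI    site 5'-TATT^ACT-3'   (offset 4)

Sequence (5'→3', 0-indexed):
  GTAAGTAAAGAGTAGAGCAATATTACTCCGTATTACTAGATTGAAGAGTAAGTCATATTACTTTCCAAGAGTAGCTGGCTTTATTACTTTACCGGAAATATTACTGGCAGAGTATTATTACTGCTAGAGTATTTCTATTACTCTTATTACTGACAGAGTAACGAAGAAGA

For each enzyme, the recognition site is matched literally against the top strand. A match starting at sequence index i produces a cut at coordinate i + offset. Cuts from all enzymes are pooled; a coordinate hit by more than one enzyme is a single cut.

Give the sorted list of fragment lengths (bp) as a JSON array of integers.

Per-enzyme occurrences:
  JekX AGAGTA/4: at [8, 44, 67, 108, 125, 154, 167] ⇒ [1, 12, 48, 71, 112, 129, 158]
  TgoVI TATTACT/4: at [20, 30, 55, 81, 98, 115, 135, 144] ⇒ [24, 34, 59, 85, 102, 119, 139, 148]

Pooled cuts: [1, 12, 24, 34, 48, 59, 71, 85, 102, 112, 119, 129, 139, 148, 158]

Fragment lengths:
  1→12: 11 bp
  12→24: 12 bp
  24→34: 10 bp
  34→48: 14 bp
  48→59: 11 bp
  59→71: 12 bp
  71→85: 14 bp
  85→102: 17 bp
  102→112: 10 bp
  112→119: 7 bp
  119→129: 10 bp
  129→139: 10 bp
  139→148: 9 bp
  148→158: 10 bp
  158→1 (wrap): 170-158+1 = 13 bp

[7,9,10,10,10,10,10,11,11,12,12,13,14,14,17]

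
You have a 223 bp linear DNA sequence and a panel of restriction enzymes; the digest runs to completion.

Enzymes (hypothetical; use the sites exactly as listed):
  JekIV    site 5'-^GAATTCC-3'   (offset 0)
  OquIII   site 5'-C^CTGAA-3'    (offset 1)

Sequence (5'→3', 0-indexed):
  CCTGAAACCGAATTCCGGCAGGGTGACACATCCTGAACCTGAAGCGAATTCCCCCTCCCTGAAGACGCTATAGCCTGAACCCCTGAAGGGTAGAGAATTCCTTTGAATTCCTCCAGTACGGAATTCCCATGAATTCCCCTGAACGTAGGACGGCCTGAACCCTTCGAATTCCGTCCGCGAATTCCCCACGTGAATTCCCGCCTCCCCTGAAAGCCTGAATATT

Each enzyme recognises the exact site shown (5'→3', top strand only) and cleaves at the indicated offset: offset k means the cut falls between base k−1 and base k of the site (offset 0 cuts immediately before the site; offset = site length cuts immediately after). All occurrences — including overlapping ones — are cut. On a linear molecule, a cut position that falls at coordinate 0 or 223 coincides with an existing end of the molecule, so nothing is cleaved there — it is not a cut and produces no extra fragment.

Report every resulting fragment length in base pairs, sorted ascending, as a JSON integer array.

[1,6,7,8,8,8,8,9,10,10,11,12,13,13,13,15,16,16,16,23]

Site scan:
  JekIV (GAATTCC, off=0): starts [9, 45, 94, 104, 120, 130, 165, 178, 191] → cuts [9, 45, 94, 104, 120, 130, 165, 178, 191]
  OquIII (CCTGAA, off=1): starts [0, 31, 37, 57, 73, 81, 137, 153, 205, 213] → cuts [1, 32, 38, 58, 74, 82, 138, 154, 206, 214]

Pooled cuts: [1, 9, 32, 38, 45, 58, 74, 82, 94, 104, 120, 130, 138, 154, 165, 178, 191, 206, 214]

Fragments:
  [0,1): 1 bp
  [1,9): 8 bp
  [9,32): 23 bp
  [32,38): 6 bp
  [38,45): 7 bp
  [45,58): 13 bp
  [58,74): 16 bp
  [74,82): 8 bp
  [82,94): 12 bp
  [94,104): 10 bp
  [104,120): 16 bp
  [120,130): 10 bp
  [130,138): 8 bp
  [138,154): 16 bp
  [154,165): 11 bp
  [165,178): 13 bp
  [178,191): 13 bp
  [191,206): 15 bp
  [206,214): 8 bp
  [214,223): 9 bp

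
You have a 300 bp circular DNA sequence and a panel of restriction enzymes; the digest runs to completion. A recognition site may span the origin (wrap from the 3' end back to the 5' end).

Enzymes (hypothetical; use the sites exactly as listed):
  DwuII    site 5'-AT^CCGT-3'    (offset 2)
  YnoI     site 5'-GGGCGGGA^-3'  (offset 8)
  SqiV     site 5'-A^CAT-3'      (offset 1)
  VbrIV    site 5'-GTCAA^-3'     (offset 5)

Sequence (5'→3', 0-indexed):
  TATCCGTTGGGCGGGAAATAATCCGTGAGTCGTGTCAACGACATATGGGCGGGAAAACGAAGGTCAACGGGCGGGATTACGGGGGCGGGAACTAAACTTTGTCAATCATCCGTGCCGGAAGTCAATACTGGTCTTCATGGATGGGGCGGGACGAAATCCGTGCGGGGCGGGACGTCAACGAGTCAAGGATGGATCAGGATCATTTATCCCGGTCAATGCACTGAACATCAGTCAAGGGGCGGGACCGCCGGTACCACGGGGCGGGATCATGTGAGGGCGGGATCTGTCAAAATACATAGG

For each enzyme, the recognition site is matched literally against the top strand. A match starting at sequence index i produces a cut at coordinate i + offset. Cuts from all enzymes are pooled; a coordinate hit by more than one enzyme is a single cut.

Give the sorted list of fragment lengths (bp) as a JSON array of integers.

[3,4,4,6,6,6,8,8,9,9,9,9,10,13,13,13,14,15,15,16,16,16,22,26,30]

Scan for sites:
  DwuII ATCCGT/2: at [1, 20, 107, 155] ⇒ [3, 22, 109, 157]
  YnoI GGGCGGGA/8: at [8, 46, 68, 82, 143, 164, 236, 258, 274] ⇒ [16, 54, 76, 90, 151, 172, 244, 266, 282]
  SqiV ACAT/1: at [40, 224, 293] ⇒ [41, 225, 294]
  VbrIV GTCAA/5: at [33, 62, 100, 120, 173, 181, 211, 230, 285] ⇒ [38, 67, 105, 125, 178, 186, 216, 235, 290]

All cut coordinates (distinct, sorted): [3, 16, 22, 38, 41, 54, 67, 76, 90, 105, 109, 125, 151, 157, 172, 178, 186, 216, 225, 235, 244, 266, 282, 290, 294]

Fragment lengths:
  3→16: 13 bp
  16→22: 6 bp
  22→38: 16 bp
  38→41: 3 bp
  41→54: 13 bp
  54→67: 13 bp
  67→76: 9 bp
  76→90: 14 bp
  90→105: 15 bp
  105→109: 4 bp
  109→125: 16 bp
  125→151: 26 bp
  151→157: 6 bp
  157→172: 15 bp
  172→178: 6 bp
  178→186: 8 bp
  186→216: 30 bp
  216→225: 9 bp
  225→235: 10 bp
  235→244: 9 bp
  244→266: 22 bp
  266→282: 16 bp
  282→290: 8 bp
  290→294: 4 bp
  294→3 (wrap): 300-294+3 = 9 bp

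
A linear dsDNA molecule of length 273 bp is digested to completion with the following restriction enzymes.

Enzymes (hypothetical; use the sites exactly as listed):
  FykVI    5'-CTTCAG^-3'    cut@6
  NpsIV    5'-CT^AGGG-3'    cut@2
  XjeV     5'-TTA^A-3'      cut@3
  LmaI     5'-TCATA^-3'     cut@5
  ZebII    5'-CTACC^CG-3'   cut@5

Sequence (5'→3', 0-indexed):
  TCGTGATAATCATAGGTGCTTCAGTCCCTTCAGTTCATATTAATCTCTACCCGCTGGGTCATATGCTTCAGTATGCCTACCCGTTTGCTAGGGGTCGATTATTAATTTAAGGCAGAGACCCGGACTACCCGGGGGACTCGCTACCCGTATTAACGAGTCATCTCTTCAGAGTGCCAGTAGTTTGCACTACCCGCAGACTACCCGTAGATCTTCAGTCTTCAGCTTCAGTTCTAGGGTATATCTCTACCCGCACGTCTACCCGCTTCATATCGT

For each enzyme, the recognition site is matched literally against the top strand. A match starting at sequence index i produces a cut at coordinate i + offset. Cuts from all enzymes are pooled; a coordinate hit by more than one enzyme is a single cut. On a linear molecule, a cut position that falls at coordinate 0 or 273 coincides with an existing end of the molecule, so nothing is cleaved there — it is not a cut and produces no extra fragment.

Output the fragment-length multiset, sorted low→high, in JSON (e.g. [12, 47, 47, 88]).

Per-enzyme occurrences:
  FykVI CTTCAG/6: at [18, 27, 65, 163, 209, 216, 222] ⇒ [24, 33, 71, 169, 215, 222, 228]
  NpsIV CTAGGG/2: at [87, 230] ⇒ [89, 232]
  XjeV TTAA/3: at [39, 101, 106, 149] ⇒ [42, 104, 109, 152]
  LmaI TCATA/5: at [9, 34, 58, 264] ⇒ [14, 39, 63, 269]
  ZebII CTACCCG/5: at [46, 76, 124, 140, 186, 197, 243, 255] ⇒ [51, 81, 129, 145, 191, 202, 248, 260]

All cut coordinates (distinct, sorted): [14, 24, 33, 39, 42, 51, 63, 71, 81, 89, 104, 109, 129, 145, 152, 169, 191, 202, 215, 222, 228, 232, 248, 260, 269]

Fragments:
  [0,14): 14 bp
  [14,24): 10 bp
  [24,33): 9 bp
  [33,39): 6 bp
  [39,42): 3 bp
  [42,51): 9 bp
  [51,63): 12 bp
  [63,71): 8 bp
  [71,81): 10 bp
  [81,89): 8 bp
  [89,104): 15 bp
  [104,109): 5 bp
  [109,129): 20 bp
  [129,145): 16 bp
  [145,152): 7 bp
  [152,169): 17 bp
  [169,191): 22 bp
  [191,202): 11 bp
  [202,215): 13 bp
  [215,222): 7 bp
  [222,228): 6 bp
  [228,232): 4 bp
  [232,248): 16 bp
  [248,260): 12 bp
  [260,269): 9 bp
  [269,273): 4 bp

[3,4,4,5,6,6,7,7,8,8,9,9,9,10,10,11,12,12,13,14,15,16,16,17,20,22]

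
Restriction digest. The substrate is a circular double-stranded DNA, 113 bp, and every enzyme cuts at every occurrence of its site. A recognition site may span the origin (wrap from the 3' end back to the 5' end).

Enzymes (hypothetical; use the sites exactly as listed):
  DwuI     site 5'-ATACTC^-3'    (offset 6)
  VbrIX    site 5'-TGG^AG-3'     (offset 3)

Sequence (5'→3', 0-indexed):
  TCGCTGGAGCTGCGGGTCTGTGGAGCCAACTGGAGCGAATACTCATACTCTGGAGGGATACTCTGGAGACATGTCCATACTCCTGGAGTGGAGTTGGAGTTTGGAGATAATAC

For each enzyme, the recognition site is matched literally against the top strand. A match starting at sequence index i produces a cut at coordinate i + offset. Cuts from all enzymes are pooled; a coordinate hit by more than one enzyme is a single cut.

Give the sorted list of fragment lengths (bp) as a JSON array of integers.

Scan for sites:
  DwuI (ATACTC, off=6): starts [38, 44, 57, 76, 109] → cuts [2, 44, 50, 63, 82]
  VbrIX (TGGAG, off=3): starts [4, 20, 30, 50, 63, 83, 88, 94, 101] → cuts [7, 23, 33, 53, 66, 86, 91, 97, 104]

All cut coordinates (distinct, sorted): [2, 7, 23, 33, 44, 50, 53, 63, 66, 82, 86, 91, 97, 104]

Fragment lengths:
  2→7: 5 bp
  7→23: 16 bp
  23→33: 10 bp
  33→44: 11 bp
  44→50: 6 bp
  50→53: 3 bp
  53→63: 10 bp
  63→66: 3 bp
  66→82: 16 bp
  82→86: 4 bp
  86→91: 5 bp
  91→97: 6 bp
  97→104: 7 bp
  104→2 (wrap): 113-104+2 = 11 bp

[3,3,4,5,5,6,6,7,10,10,11,11,16,16]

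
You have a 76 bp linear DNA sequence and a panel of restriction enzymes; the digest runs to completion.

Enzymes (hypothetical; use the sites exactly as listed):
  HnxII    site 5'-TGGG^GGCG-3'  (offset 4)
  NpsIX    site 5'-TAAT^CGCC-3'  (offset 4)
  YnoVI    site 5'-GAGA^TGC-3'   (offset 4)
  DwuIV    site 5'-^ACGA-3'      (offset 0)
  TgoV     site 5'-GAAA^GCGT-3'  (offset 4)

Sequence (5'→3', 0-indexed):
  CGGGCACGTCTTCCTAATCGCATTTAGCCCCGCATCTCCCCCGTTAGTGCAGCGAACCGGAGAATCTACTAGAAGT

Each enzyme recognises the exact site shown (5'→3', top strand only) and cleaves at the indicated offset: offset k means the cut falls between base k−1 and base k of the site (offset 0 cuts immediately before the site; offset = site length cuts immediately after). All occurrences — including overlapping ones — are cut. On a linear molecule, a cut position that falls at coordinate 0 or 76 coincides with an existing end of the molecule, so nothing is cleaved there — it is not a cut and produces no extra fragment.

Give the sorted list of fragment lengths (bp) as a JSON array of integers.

Per-enzyme occurrences:
  HnxII (TGGGGGCG, off=4): no sites
  NpsIX (TAATCGCC, off=4): no sites
  YnoVI (GAGATGC, off=4): no sites
  DwuIV (ACGA, off=0): no sites
  TgoV (GAAAGCGT, off=4): no sites

All cut coordinates (distinct, sorted): ∅

Fragments:
  no cuts → one linear fragment of 76 bp

[76]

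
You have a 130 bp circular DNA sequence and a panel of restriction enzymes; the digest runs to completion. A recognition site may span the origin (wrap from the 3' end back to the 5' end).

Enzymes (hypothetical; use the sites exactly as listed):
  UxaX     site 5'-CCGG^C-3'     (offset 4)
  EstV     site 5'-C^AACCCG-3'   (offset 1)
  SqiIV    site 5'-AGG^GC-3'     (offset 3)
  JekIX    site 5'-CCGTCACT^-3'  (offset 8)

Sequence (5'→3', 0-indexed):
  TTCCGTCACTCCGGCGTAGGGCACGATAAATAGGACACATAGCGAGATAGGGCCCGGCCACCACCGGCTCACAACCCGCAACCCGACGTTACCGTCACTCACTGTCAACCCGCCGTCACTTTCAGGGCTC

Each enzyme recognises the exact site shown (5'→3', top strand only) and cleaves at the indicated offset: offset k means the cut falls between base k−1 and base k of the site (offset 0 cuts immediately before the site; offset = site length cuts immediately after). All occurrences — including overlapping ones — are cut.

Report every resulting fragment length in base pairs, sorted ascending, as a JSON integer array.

Per-enzyme occurrences:
  UxaX CCGGC/4: at [10, 53, 63] ⇒ [14, 57, 67]
  EstV CAACCCG/1: at [71, 78, 105] ⇒ [72, 79, 106]
  SqiIV AGGGC/3: at [17, 48, 123] ⇒ [20, 51, 126]
  JekIX CCGTCACT/8: at [2, 91, 112] ⇒ [10, 99, 120]

Pooled cuts: [10, 14, 20, 51, 57, 67, 72, 79, 99, 106, 120, 126]

Fragments:
  10→14: 4 bp
  14→20: 6 bp
  20→51: 31 bp
  51→57: 6 bp
  57→67: 10 bp
  67→72: 5 bp
  72→79: 7 bp
  79→99: 20 bp
  99→106: 7 bp
  106→120: 14 bp
  120→126: 6 bp
  126→10 (wrap): 130-126+10 = 14 bp

[4,5,6,6,6,7,7,10,14,14,20,31]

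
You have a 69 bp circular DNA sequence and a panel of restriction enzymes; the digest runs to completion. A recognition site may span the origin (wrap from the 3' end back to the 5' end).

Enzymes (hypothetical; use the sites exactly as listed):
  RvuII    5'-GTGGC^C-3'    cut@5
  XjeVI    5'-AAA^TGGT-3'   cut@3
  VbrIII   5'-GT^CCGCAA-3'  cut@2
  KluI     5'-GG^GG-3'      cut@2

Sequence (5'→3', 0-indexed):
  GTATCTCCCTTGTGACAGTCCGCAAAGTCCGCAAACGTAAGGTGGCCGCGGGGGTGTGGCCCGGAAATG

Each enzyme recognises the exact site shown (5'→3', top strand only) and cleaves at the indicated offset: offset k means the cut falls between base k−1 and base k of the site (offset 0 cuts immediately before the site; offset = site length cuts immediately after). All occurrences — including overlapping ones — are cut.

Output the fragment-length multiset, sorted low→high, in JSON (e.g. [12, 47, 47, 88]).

Site scan:
  RvuII (GTGGCC, off=5): starts [41, 55] → cuts [46, 60]
  XjeVI (AAATGGT, off=3): starts [64] → cuts [67]
  VbrIII (GTCCGCAA, off=2): starts [17, 26] → cuts [19, 28]
  KluI (GGGG, off=2): starts [49, 50] → cuts [51, 52]

Pooled cuts: [19, 28, 46, 51, 52, 60, 67]

Fragments:
  19→28: 9 bp
  28→46: 18 bp
  46→51: 5 bp
  51→52: 1 bp
  52→60: 8 bp
  60→67: 7 bp
  67→19 (wrap): 69-67+19 = 21 bp

[1,5,7,8,9,18,21]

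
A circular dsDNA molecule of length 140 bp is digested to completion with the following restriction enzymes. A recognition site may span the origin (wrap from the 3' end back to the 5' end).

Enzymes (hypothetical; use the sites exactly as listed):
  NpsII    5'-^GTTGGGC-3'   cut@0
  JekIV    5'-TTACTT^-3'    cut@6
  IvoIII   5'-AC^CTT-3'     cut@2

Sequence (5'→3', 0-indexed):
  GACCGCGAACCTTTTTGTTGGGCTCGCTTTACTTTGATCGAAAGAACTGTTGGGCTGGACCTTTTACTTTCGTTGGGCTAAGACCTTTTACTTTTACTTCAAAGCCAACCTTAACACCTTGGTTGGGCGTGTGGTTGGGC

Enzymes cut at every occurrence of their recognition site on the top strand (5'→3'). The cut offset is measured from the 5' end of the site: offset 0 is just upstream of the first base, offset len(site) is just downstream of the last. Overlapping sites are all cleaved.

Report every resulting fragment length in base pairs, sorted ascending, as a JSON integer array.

[2,4,6,6,8,9,9,10,12,12,13,14,17,18]

Per-enzyme occurrences:
  NpsII GTTGGGC/0: at [16, 48, 71, 121, 133] ⇒ [16, 48, 71, 121, 133]
  JekIV TTACTT/6: at [28, 63, 87, 93] ⇒ [34, 69, 93, 99]
  IvoIII ACCTT/2: at [8, 58, 82, 107, 115] ⇒ [10, 60, 84, 109, 117]

Pooled cuts: [10, 16, 34, 48, 60, 69, 71, 84, 93, 99, 109, 117, 121, 133]

Fragments:
  10→16: 6 bp
  16→34: 18 bp
  34→48: 14 bp
  48→60: 12 bp
  60→69: 9 bp
  69→71: 2 bp
  71→84: 13 bp
  84→93: 9 bp
  93→99: 6 bp
  99→109: 10 bp
  109→117: 8 bp
  117→121: 4 bp
  121→133: 12 bp
  133→10 (wrap): 140-133+10 = 17 bp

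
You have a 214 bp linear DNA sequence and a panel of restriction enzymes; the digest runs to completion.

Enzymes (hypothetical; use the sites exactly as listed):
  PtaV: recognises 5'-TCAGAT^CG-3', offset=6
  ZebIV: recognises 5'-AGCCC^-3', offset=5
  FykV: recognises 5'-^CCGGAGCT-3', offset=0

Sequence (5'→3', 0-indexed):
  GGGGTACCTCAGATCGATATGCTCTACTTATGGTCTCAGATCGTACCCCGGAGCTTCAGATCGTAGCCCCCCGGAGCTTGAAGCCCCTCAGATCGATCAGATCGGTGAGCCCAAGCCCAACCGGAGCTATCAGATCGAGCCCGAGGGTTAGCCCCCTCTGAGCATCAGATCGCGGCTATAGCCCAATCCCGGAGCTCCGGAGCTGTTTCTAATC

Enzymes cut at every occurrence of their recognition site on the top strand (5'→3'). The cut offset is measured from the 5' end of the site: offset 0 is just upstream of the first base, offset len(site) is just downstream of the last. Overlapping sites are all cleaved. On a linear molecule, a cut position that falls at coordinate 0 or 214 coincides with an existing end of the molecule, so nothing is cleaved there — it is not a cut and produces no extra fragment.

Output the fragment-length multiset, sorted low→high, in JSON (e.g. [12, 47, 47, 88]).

[1,2,4,6,6,7,7,8,8,9,10,12,14,14,14,15,16,16,18,27]

Scan for sites:
  PtaV TCAGATCG/6: at [8, 35, 55, 87, 96, 129, 164] ⇒ [14, 41, 61, 93, 102, 135, 170]
  ZebIV AGCCC/5: at [64, 81, 107, 113, 137, 149, 179] ⇒ [69, 86, 112, 118, 142, 154, 184]
  FykV CCGGAGCT/0: at [47, 70, 120, 188, 196] ⇒ [47, 70, 120, 188, 196]

Pooled cuts: [14, 41, 47, 61, 69, 70, 86, 93, 102, 112, 118, 120, 135, 142, 154, 170, 184, 188, 196]

Fragment lengths:
  [0,14): 14 bp
  [14,41): 27 bp
  [41,47): 6 bp
  [47,61): 14 bp
  [61,69): 8 bp
  [69,70): 1 bp
  [70,86): 16 bp
  [86,93): 7 bp
  [93,102): 9 bp
  [102,112): 10 bp
  [112,118): 6 bp
  [118,120): 2 bp
  [120,135): 15 bp
  [135,142): 7 bp
  [142,154): 12 bp
  [154,170): 16 bp
  [170,184): 14 bp
  [184,188): 4 bp
  [188,196): 8 bp
  [196,214): 18 bp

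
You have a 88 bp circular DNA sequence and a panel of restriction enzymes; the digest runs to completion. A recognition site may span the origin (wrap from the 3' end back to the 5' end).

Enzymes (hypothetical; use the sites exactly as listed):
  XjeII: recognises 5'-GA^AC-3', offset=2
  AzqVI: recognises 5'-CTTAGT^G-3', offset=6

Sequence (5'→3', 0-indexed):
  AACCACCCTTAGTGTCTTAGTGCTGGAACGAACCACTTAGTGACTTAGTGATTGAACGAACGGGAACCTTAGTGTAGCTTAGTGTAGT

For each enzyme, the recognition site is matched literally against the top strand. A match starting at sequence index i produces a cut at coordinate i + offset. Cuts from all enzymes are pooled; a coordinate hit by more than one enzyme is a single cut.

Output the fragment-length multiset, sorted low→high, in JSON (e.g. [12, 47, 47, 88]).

[4,4,6,6,6,8,8,8,10,10,18]

Per-enzyme occurrences:
  XjeII (GAAC, off=2): starts [25, 29, 53, 57, 63] → cuts [27, 31, 55, 59, 65]
  AzqVI (CTTAGTG, off=6): starts [7, 15, 35, 43, 67, 77] → cuts [13, 21, 41, 49, 73, 83]

All cut coordinates (distinct, sorted): [13, 21, 27, 31, 41, 49, 55, 59, 65, 73, 83]

Fragments:
  13→21: 8 bp
  21→27: 6 bp
  27→31: 4 bp
  31→41: 10 bp
  41→49: 8 bp
  49→55: 6 bp
  55→59: 4 bp
  59→65: 6 bp
  65→73: 8 bp
  73→83: 10 bp
  83→13 (wrap): 88-83+13 = 18 bp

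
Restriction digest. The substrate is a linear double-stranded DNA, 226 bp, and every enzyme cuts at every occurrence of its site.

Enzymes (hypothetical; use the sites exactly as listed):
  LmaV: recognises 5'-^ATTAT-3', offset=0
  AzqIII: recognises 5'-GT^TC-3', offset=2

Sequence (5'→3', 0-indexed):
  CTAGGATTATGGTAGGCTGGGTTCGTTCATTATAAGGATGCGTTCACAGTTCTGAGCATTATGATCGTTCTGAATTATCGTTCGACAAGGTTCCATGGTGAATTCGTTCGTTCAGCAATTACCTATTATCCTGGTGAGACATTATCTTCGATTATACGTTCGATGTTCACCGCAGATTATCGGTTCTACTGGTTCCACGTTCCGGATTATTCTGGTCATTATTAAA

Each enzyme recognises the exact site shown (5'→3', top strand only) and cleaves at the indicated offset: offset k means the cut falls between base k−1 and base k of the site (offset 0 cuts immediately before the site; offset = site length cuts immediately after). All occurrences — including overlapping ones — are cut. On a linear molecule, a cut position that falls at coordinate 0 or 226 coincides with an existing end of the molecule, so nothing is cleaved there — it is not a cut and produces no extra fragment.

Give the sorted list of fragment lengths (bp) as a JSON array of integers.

[2,4,4,5,5,5,7,7,7,7,8,9,9,9,9,9,10,10,11,12,13,15,16,16,17]

Site scan:
  LmaV (ATTAT, off=0): starts [5, 28, 57, 73, 124, 140, 150, 175, 205, 217] → cuts [5, 28, 57, 73, 124, 140, 150, 175, 205, 217]
  AzqIII (GTTC, off=2): starts [20, 24, 41, 48, 66, 79, 89, 105, 109, 157, 164, 182, 191, 198] → cuts [22, 26, 43, 50, 68, 81, 91, 107, 111, 159, 166, 184, 193, 200]

Pooled cuts: [5, 22, 26, 28, 43, 50, 57, 68, 73, 81, 91, 107, 111, 124, 140, 150, 159, 166, 175, 184, 193, 200, 205, 217]

Fragments:
  [0,5): 5 bp
  [5,22): 17 bp
  [22,26): 4 bp
  [26,28): 2 bp
  [28,43): 15 bp
  [43,50): 7 bp
  [50,57): 7 bp
  [57,68): 11 bp
  [68,73): 5 bp
  [73,81): 8 bp
  [81,91): 10 bp
  [91,107): 16 bp
  [107,111): 4 bp
  [111,124): 13 bp
  [124,140): 16 bp
  [140,150): 10 bp
  [150,159): 9 bp
  [159,166): 7 bp
  [166,175): 9 bp
  [175,184): 9 bp
  [184,193): 9 bp
  [193,200): 7 bp
  [200,205): 5 bp
  [205,217): 12 bp
  [217,226): 9 bp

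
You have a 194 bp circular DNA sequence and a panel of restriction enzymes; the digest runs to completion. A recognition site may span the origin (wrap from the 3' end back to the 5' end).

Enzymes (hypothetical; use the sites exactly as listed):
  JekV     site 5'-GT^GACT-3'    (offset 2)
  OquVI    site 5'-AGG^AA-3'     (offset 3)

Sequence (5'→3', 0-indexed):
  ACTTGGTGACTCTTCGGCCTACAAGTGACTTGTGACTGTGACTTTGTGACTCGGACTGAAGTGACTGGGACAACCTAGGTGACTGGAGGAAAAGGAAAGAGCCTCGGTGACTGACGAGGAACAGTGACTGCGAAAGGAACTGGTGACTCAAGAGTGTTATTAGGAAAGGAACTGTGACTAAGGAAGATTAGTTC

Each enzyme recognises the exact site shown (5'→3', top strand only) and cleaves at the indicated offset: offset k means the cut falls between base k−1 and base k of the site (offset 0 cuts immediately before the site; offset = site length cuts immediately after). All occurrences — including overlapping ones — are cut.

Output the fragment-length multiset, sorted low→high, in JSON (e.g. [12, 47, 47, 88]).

Scan for sites:
  JekV (GTGACT, off=2): starts [5, 24, 31, 37, 45, 60, 78, 106, 123, 142, 173] → cuts [7, 26, 33, 39, 47, 62, 80, 108, 125, 144, 175]
  OquVI (AGGAA, off=3): starts [86, 92, 116, 134, 161, 166, 180] → cuts [89, 95, 119, 137, 164, 169, 183]

All cut coordinates (distinct, sorted): [7, 26, 33, 39, 47, 62, 80, 89, 95, 108, 119, 125, 137, 144, 164, 169, 175, 183]

Fragments:
  7→26: 19 bp
  26→33: 7 bp
  33→39: 6 bp
  39→47: 8 bp
  47→62: 15 bp
  62→80: 18 bp
  80→89: 9 bp
  89→95: 6 bp
  95→108: 13 bp
  108→119: 11 bp
  119→125: 6 bp
  125→137: 12 bp
  137→144: 7 bp
  144→164: 20 bp
  164→169: 5 bp
  169→175: 6 bp
  175→183: 8 bp
  183→7 (wrap): 194-183+7 = 18 bp

[5,6,6,6,6,7,7,8,8,9,11,12,13,15,18,18,19,20]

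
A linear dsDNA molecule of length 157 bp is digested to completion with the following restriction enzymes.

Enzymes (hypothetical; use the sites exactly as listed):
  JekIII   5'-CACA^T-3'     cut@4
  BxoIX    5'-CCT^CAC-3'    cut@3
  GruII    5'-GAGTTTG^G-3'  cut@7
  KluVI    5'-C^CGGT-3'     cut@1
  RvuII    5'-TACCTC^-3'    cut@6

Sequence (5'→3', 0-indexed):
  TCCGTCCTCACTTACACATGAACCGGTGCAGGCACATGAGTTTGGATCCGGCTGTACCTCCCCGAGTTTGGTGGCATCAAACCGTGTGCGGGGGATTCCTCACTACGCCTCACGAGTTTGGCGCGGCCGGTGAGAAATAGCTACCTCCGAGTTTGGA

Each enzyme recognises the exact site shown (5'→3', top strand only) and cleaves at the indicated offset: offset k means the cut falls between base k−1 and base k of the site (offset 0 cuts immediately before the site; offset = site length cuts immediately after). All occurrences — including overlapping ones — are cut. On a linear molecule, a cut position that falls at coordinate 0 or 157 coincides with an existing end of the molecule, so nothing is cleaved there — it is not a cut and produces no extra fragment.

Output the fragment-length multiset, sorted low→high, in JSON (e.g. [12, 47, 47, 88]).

Scan for sites:
  JekIII (CACAT, off=4): starts [14, 32] → cuts [18, 36]
  BxoIX (CCTCAC, off=3): starts [5, 97, 107] → cuts [8, 100, 110]
  GruII (GAGTTTGG, off=7): starts [37, 63, 113, 148] → cuts [44, 70, 120, 155]
  KluVI (CCGGT, off=1): starts [22, 126] → cuts [23, 127]
  RvuII (TACCTC, off=6): starts [54, 141] → cuts [60, 147]

Pooled cuts: [8, 18, 23, 36, 44, 60, 70, 100, 110, 120, 127, 147, 155]

Fragments:
  [0,8): 8 bp
  [8,18): 10 bp
  [18,23): 5 bp
  [23,36): 13 bp
  [36,44): 8 bp
  [44,60): 16 bp
  [60,70): 10 bp
  [70,100): 30 bp
  [100,110): 10 bp
  [110,120): 10 bp
  [120,127): 7 bp
  [127,147): 20 bp
  [147,155): 8 bp
  [155,157): 2 bp

[2,5,7,8,8,8,10,10,10,10,13,16,20,30]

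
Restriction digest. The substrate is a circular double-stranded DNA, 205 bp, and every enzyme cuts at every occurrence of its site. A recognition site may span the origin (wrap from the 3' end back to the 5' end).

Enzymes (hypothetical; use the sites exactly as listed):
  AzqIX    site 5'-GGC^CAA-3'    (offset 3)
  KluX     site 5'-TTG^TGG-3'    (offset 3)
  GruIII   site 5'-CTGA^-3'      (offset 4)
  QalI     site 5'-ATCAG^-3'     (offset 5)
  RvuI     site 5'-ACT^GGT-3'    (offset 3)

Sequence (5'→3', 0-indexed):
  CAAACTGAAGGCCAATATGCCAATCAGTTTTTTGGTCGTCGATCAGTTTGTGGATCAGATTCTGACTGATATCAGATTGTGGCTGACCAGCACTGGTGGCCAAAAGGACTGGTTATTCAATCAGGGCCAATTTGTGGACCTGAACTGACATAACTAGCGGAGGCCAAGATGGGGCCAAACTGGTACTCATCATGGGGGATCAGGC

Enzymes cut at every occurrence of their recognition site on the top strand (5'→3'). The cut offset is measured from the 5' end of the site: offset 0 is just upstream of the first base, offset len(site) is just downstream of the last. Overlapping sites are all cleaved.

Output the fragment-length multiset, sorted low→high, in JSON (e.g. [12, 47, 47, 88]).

[2,3,4,4,4,4,5,6,6,6,7,7,7,8,8,8,9,10,11,14,15,16,19,22]

Site scan:
  AzqIX (GGCCAA, off=3): starts [9, 97, 124, 161, 172, 202] → cuts [0, 12, 100, 127, 164, 175]
  KluX (TTGTGG, off=3): starts [47, 76, 131] → cuts [50, 79, 134]
  GruIII (CTGA, off=4): starts [4, 61, 65, 82, 139, 144] → cuts [8, 65, 69, 86, 143, 148]
  QalI (ATCAG, off=5): starts [22, 41, 53, 70, 119, 198] → cuts [27, 46, 58, 75, 124, 203]
  RvuI (ACTGGT, off=3): starts [91, 107, 178] → cuts [94, 110, 181]

Pooled cuts: [0, 8, 12, 27, 46, 50, 58, 65, 69, 75, 79, 86, 94, 100, 110, 124, 127, 134, 143, 148, 164, 175, 181, 203]

Fragments:
  0→8: 8 bp
  8→12: 4 bp
  12→27: 15 bp
  27→46: 19 bp
  46→50: 4 bp
  50→58: 8 bp
  58→65: 7 bp
  65→69: 4 bp
  69→75: 6 bp
  75→79: 4 bp
  79→86: 7 bp
  86→94: 8 bp
  94→100: 6 bp
  100→110: 10 bp
  110→124: 14 bp
  124→127: 3 bp
  127→134: 7 bp
  134→143: 9 bp
  143→148: 5 bp
  148→164: 16 bp
  164→175: 11 bp
  175→181: 6 bp
  181→203: 22 bp
  203→0 (wrap): 205-203+0 = 2 bp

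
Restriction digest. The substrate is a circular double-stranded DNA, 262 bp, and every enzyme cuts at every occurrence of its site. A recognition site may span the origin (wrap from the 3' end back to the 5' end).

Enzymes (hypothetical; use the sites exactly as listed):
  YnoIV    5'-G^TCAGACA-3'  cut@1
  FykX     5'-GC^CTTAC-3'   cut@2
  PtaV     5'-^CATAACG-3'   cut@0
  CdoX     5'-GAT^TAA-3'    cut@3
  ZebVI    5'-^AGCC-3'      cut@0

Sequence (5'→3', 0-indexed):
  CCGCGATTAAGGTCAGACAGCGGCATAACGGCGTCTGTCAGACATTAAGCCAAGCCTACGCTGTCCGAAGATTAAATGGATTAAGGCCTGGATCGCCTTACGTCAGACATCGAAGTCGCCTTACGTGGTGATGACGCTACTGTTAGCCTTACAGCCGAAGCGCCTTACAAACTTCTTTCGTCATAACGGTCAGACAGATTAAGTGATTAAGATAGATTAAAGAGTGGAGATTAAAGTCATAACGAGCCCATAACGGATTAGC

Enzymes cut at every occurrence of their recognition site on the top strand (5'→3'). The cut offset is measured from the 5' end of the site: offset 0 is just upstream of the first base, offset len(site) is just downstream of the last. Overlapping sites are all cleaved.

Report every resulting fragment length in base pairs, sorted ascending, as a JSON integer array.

[3,4,5,5,5,6,6,7,8,8,9,10,10,10,10,11,11,11,14,14,15,17,18,20,25]

Scan for sites:
  YnoIV GTCAGACA/1: at [11, 36, 101, 188] ⇒ [12, 37, 102, 189]
  FykX GCCTTAC/2: at [94, 117, 145, 161] ⇒ [96, 119, 147, 163]
  PtaV CATAACG/0: at [23, 181, 237, 248] ⇒ [23, 181, 237, 248]
  CdoX GATTAA/3: at [4, 69, 78, 196, 204, 214, 228] ⇒ [7, 72, 81, 199, 207, 217, 231]
  ZebVI AGCC/0: at [47, 52, 144, 152, 244, 259] ⇒ [47, 52, 144, 152, 244, 259]

Pooled cuts: [7, 12, 23, 37, 47, 52, 72, 81, 96, 102, 119, 144, 147, 152, 163, 181, 189, 199, 207, 217, 231, 237, 244, 248, 259]

Fragments:
  7→12: 5 bp
  12→23: 11 bp
  23→37: 14 bp
  37→47: 10 bp
  47→52: 5 bp
  52→72: 20 bp
  72→81: 9 bp
  81→96: 15 bp
  96→102: 6 bp
  102→119: 17 bp
  119→144: 25 bp
  144→147: 3 bp
  147→152: 5 bp
  152→163: 11 bp
  163→181: 18 bp
  181→189: 8 bp
  189→199: 10 bp
  199→207: 8 bp
  207→217: 10 bp
  217→231: 14 bp
  231→237: 6 bp
  237→244: 7 bp
  244→248: 4 bp
  248→259: 11 bp
  259→7 (wrap): 262-259+7 = 10 bp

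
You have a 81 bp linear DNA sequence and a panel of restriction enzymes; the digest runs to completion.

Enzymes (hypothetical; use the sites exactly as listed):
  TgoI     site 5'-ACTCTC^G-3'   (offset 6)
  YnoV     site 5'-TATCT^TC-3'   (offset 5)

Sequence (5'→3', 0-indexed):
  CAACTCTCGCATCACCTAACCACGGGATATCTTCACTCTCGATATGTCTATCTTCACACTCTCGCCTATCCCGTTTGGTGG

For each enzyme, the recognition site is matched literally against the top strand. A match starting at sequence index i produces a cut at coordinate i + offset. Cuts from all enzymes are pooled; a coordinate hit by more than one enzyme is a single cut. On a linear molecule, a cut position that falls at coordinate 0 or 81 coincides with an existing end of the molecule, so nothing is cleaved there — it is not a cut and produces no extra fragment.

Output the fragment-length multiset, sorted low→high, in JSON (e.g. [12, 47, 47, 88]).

Per-enzyme occurrences:
  TgoI ACTCTCG/6: at [2, 34, 57] ⇒ [8, 40, 63]
  YnoV TATCTTC/5: at [27, 48] ⇒ [32, 53]

All cut coordinates (distinct, sorted): [8, 32, 40, 53, 63]

Fragment lengths:
  [0,8): 8 bp
  [8,32): 24 bp
  [32,40): 8 bp
  [40,53): 13 bp
  [53,63): 10 bp
  [63,81): 18 bp

[8,8,10,13,18,24]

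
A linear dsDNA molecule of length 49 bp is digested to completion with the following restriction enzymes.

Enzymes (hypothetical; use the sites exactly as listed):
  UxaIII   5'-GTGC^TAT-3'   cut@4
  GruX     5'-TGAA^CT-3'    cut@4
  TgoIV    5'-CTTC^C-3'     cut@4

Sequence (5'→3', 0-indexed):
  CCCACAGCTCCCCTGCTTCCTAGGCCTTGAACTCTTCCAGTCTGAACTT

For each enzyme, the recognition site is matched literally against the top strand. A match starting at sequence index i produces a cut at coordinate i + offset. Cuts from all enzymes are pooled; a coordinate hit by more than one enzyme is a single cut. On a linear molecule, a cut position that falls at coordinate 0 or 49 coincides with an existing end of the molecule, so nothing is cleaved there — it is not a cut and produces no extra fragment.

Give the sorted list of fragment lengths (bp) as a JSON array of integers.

Site scan:
  UxaIII (GTGCTAT, off=4): no sites
  GruX (TGAACT, off=4): starts [27, 42] → cuts [31, 46]
  TgoIV (CTTCC, off=4): starts [15, 33] → cuts [19, 37]

Pooled cuts: [19, 31, 37, 46]

Fragments:
  [0,19): 19 bp
  [19,31): 12 bp
  [31,37): 6 bp
  [37,46): 9 bp
  [46,49): 3 bp

[3,6,9,12,19]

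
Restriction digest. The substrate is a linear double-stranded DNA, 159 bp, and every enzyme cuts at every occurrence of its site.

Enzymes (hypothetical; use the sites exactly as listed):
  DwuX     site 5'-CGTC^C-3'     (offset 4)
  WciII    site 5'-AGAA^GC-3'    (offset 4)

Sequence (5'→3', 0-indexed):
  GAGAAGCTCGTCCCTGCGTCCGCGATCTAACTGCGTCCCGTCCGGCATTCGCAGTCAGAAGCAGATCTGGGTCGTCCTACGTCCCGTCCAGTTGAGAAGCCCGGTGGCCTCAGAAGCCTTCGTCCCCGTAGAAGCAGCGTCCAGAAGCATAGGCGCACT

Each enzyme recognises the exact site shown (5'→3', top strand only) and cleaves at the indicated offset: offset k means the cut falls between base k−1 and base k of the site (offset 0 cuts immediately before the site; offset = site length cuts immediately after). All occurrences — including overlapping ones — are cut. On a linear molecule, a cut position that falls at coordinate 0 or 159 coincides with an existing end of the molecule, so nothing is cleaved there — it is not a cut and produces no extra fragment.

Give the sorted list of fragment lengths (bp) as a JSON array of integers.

[5,5,5,5,7,7,8,8,9,9,10,13,16,17,17,18]

Per-enzyme occurrences:
  DwuX CGTCC/4: at [8, 16, 33, 38, 72, 79, 84, 120, 137] ⇒ [12, 20, 37, 42, 76, 83, 88, 124, 141]
  WciII AGAAGC/4: at [1, 56, 94, 111, 129, 142] ⇒ [5, 60, 98, 115, 133, 146]

All cut coordinates (distinct, sorted): [5, 12, 20, 37, 42, 60, 76, 83, 88, 98, 115, 124, 133, 141, 146]

Fragments:
  [0,5): 5 bp
  [5,12): 7 bp
  [12,20): 8 bp
  [20,37): 17 bp
  [37,42): 5 bp
  [42,60): 18 bp
  [60,76): 16 bp
  [76,83): 7 bp
  [83,88): 5 bp
  [88,98): 10 bp
  [98,115): 17 bp
  [115,124): 9 bp
  [124,133): 9 bp
  [133,141): 8 bp
  [141,146): 5 bp
  [146,159): 13 bp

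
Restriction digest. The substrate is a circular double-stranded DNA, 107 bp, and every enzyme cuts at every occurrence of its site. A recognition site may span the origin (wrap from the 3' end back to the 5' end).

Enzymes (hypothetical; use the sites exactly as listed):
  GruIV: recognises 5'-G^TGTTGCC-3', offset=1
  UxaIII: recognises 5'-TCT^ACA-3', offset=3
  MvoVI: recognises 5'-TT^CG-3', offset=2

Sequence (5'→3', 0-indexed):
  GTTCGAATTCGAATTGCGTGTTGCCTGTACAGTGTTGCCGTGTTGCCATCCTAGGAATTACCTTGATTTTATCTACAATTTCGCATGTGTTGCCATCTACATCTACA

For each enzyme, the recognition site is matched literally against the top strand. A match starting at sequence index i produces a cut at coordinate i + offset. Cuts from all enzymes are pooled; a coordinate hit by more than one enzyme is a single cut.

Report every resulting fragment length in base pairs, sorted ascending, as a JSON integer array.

[6,6,6,6,7,8,9,11,14,34]

Site scan:
  GruIV (GTGTTGCC, off=1): starts [17, 31, 39, 86] → cuts [18, 32, 40, 87]
  UxaIII (TCTACA, off=3): starts [71, 95, 101] → cuts [74, 98, 104]
  MvoVI (TTCG, off=2): starts [1, 7, 79] → cuts [3, 9, 81]

All cut coordinates (distinct, sorted): [3, 9, 18, 32, 40, 74, 81, 87, 98, 104]

Fragments:
  3→9: 6 bp
  9→18: 9 bp
  18→32: 14 bp
  32→40: 8 bp
  40→74: 34 bp
  74→81: 7 bp
  81→87: 6 bp
  87→98: 11 bp
  98→104: 6 bp
  104→3 (wrap): 107-104+3 = 6 bp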